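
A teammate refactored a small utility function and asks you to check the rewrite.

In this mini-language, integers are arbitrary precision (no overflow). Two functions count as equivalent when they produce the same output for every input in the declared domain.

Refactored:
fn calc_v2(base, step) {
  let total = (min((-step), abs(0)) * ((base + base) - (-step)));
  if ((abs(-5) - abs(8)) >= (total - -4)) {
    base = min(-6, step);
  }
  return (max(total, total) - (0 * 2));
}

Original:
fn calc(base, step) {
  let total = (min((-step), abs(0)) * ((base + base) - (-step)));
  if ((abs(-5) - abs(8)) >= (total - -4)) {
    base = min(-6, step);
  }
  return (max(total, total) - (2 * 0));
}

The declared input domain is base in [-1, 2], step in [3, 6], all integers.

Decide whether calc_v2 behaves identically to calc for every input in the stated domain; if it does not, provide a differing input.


Behavior is preserved: although same computation, different form, the outputs never diverge.
Tracing base=1, step=5: calc: total=-35, then ((abs(-5) - abs(8)) >= (total - -4)) is true, then base=-6, then returns -35 | calc_v2: total=-35, then ((abs(-5) - abs(8)) >= (total - -4)) is true, then base=-6, then returns -35 — matching result -35.
An exhaustive pass over the 16 declared inputs shows identical outputs.
verdict: equivalent


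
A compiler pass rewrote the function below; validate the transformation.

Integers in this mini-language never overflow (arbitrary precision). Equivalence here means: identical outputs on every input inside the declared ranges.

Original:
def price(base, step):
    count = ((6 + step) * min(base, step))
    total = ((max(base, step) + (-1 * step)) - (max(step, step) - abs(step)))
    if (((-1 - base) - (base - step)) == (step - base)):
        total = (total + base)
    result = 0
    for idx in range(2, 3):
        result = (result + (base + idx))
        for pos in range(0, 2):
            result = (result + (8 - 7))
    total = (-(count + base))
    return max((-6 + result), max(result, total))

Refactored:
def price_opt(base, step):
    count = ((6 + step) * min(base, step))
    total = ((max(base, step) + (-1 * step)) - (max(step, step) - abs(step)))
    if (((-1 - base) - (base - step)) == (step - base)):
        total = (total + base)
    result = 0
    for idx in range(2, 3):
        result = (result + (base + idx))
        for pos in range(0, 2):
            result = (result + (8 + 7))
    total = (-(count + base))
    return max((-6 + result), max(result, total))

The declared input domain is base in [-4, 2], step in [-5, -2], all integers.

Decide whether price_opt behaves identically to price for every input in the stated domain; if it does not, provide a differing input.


At base=-4, step=-5: price gives 9, price_opt gives 28.
verdict: not equivalent; witness: base=-4, step=-5


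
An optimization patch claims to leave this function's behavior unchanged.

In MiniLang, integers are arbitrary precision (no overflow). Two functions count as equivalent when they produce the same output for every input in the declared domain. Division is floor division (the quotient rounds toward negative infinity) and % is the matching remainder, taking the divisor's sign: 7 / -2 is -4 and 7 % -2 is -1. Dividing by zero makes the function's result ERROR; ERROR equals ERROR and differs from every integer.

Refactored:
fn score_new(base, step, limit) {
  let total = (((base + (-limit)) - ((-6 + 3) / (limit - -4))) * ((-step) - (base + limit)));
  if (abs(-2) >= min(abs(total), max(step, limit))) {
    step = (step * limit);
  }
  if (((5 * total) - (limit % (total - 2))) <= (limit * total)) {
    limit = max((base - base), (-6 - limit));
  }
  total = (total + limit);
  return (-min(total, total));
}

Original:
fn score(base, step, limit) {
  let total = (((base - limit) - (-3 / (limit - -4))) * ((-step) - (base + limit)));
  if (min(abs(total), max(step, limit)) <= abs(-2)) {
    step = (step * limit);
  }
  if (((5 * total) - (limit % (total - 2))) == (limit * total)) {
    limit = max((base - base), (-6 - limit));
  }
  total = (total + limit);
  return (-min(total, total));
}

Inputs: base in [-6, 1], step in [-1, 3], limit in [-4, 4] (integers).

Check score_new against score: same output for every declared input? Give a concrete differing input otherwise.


Not equivalent: base=-6, step=-1, limit=-2 separates them (20 vs 18).
score: total=-18, then (min(abs(total), max(step, limit)) <= abs(-2)) is true, then step=2, then (((5 * total) - (limit % (total - 2))) == (limit * total)) is false, then total=-20, then returns 20
score_new: total=-18, then (abs(-2) >= min(abs(total), max(step, limit))) is true, then step=2, then (((5 * total) - (limit % (total - 2))) <= (limit * total)) is true, then limit=0, then total=-18, then returns 18
verdict: not equivalent; witness: base=-6, step=-1, limit=-2


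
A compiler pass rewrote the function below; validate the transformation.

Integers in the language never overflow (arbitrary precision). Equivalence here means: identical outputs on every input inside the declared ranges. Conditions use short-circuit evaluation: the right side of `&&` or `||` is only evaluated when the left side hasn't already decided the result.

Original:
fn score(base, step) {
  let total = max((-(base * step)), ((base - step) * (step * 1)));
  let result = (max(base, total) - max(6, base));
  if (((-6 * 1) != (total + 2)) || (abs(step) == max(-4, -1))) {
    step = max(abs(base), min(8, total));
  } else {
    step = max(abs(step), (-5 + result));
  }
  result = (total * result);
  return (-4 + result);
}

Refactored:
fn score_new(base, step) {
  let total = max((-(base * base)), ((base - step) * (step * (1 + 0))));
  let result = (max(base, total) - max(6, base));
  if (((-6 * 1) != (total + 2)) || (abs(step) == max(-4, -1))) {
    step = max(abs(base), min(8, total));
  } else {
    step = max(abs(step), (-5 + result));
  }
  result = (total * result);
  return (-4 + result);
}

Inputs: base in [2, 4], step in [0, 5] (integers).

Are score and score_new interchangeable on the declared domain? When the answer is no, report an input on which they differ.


Consider the input base=2, step=4.
score: total becomes -8; next result becomes -4; next (((-6 * 1) != (total + 2)) || (abs(step) == max(-4, -1))) evaluates to false; next step becomes 4; next result becomes 32; next final value 28
score_new: total becomes -4; next result becomes -4; next (((-6 * 1) != (total + 2)) || (abs(step) == max(-4, -1))) evaluates to true; next step becomes 2; next result becomes 16; next final value 12
28 vs 12 — the two versions disagree here.
verdict: not equivalent; witness: base=2, step=4


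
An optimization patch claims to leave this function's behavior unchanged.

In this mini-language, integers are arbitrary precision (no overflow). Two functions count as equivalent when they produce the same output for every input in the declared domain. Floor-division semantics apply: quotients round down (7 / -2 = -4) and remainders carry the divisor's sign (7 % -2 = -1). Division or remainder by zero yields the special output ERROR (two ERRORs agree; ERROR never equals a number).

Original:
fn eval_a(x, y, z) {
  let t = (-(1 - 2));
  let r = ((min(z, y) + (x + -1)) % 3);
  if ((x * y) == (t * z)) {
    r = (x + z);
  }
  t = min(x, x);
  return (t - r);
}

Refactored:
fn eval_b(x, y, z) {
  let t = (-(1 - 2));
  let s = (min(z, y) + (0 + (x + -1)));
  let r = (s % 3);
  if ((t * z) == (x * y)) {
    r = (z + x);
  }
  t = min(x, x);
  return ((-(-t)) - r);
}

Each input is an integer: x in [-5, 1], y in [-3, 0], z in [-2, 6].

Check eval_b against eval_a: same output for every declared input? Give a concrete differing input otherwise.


The two versions differ — the changes include arithmetic usage differs, statement counts differ, local variable names differ, constant usage differs.
Tracing x=0, y=-3, z=-1: eval_a: t = 1; r = 2; ((x * y) == (t * z)) -> false; t = 0; return -2 | eval_b: t = 1; s = -4; r = 2; ((t * z) == (x * y)) -> false; t = 0; return -2 — matching result -2.
Every one of the 252 inputs gives matching results.
verdict: equivalent


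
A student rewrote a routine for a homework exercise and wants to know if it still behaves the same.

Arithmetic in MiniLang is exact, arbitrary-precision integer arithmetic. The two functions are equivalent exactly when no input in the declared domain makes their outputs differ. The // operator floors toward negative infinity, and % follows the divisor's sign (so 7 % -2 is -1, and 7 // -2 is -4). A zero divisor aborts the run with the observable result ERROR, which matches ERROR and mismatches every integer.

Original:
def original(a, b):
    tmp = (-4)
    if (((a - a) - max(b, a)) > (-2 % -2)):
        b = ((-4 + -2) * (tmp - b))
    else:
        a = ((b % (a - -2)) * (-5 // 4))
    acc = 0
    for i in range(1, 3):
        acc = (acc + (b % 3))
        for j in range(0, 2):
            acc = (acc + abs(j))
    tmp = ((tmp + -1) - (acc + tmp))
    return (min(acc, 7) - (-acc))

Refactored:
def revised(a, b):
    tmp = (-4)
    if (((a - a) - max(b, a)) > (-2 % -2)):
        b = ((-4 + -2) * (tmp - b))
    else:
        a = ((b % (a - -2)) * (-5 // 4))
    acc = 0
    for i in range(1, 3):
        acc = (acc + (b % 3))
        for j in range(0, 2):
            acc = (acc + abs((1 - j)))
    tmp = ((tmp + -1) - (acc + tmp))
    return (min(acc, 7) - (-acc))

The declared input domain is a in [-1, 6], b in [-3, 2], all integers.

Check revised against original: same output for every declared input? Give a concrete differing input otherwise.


The two versions differ — the changes include constant usage differs; arithmetic usage differs.
One worked example (a=3, b=-2) — original: tmp=-4, then (((a - a) - max(b, a)) > (-2 % -2)) is false, then a=-6, then acc=0, then (i=1), then acc=1, then (j=0), then acc=1, then (j=1), then acc=2, then (i=2), then acc=3, then (j=0), then acc=3, then (j=1), then acc=4, then tmp=-5, then returns 8; revised: tmp=-4, then (((a - a) - max(b, a)) > (-2 % -2)) is false, then a=-6, then acc=0, then (i=1), then acc=1, then (j=0), then acc=2, then (j=1), then acc=2, then (i=2), then acc=3, then (j=0), then acc=4, then (j=1), then acc=4, then tmp=-5, then returns 8; agreement on 8.
An exhaustive pass over the 48 declared inputs shows identical outputs.
verdict: equivalent


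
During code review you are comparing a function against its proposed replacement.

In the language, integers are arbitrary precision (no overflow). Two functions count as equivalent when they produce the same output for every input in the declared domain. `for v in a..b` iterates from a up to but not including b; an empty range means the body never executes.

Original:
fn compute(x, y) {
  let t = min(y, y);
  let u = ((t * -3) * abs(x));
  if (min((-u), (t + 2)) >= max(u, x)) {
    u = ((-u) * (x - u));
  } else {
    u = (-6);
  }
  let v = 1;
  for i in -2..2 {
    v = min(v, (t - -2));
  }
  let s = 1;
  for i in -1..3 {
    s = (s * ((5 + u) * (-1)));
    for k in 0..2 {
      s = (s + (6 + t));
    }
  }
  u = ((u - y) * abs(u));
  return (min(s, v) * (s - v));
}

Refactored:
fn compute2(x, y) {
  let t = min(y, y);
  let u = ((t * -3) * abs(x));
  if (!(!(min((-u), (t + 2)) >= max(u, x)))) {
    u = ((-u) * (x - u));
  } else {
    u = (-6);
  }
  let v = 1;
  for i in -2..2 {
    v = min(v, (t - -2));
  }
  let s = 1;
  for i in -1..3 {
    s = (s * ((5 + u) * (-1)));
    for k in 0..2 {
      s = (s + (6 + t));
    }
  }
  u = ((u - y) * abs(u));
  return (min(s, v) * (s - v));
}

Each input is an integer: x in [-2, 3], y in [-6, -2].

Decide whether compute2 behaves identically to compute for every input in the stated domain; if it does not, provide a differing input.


Differences: boolean connective usage differs — yet all 30 inputs agree.
verdict: equivalent


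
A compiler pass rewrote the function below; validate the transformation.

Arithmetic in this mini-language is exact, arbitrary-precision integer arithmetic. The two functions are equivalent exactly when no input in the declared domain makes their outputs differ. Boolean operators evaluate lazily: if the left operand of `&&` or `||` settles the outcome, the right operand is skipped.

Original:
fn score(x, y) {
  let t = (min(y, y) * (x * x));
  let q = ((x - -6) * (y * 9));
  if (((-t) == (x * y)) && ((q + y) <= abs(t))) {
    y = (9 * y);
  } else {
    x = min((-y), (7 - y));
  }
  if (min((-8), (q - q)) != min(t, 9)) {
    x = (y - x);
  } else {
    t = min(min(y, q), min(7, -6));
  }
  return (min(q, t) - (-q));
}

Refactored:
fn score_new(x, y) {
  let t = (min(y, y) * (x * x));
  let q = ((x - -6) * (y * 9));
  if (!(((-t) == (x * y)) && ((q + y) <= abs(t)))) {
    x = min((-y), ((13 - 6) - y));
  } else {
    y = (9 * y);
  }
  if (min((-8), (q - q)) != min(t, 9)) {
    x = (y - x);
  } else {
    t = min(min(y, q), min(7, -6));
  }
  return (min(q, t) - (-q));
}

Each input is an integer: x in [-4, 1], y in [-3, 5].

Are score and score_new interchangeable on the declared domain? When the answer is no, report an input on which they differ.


Changes here: boolean connective usage differs, arithmetic usage differs, constant usage differs; the full 54-point sweep finds no disagreement.
verdict: equivalent


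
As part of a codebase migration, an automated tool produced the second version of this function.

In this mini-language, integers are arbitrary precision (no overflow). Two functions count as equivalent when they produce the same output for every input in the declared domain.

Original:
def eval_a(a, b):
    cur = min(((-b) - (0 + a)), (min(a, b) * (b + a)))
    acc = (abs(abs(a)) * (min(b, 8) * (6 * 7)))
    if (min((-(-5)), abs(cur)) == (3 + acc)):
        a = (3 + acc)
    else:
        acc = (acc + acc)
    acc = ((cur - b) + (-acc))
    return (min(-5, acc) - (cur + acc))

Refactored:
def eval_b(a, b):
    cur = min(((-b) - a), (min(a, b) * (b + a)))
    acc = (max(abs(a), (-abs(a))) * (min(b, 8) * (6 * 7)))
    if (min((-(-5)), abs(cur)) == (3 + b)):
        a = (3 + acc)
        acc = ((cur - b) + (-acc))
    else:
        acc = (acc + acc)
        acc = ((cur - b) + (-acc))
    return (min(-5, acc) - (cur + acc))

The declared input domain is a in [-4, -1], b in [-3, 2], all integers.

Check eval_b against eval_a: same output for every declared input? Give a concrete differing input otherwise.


The rewrite breaks on a=-1, b=-1, where the results are -94 and -52.
eval_a: cur becomes 2; next acc becomes -42; next (min((-(-5)), abs(cur)) == (3 + acc)) evaluates to false; next acc becomes -84; next acc becomes 87; next final value -94
eval_b: cur becomes 2; next acc becomes -42; next (min((-(-5)), abs(cur)) == (3 + b)) evaluates to true; next a becomes -39; next acc becomes 45; next final value -52
verdict: not equivalent; witness: a=-1, b=-1


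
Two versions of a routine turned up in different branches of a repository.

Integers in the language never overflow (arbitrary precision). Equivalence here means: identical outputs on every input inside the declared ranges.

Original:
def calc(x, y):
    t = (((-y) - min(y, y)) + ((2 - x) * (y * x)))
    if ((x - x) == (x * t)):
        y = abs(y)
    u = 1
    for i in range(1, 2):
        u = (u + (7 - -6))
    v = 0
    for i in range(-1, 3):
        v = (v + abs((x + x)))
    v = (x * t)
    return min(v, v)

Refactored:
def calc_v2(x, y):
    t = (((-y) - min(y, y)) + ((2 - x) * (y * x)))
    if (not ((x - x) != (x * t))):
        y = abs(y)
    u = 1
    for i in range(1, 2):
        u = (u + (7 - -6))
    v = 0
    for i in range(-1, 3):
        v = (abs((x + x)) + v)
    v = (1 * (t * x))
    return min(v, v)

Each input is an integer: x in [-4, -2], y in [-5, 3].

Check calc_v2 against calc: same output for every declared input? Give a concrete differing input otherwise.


Side by side, the visible changes include: comparison usage differs, plus boolean connective usage differs, plus arithmetic usage differs, plus constant usage differs.
Spot check at x=-4, y=-2 — calc: t=52, then ((x - x) == (x * t)) is false, then u=1, then (i=1), then u=14, then v=0, then (i=-1), then v=8, then (i=0), then v=16, then (i=1), then v=24, then (i=2), then v=32, then v=-208, then returns -208. calc_v2: t=52, then (not ((x - x) != (x * t))) is false, then u=1, then (i=1), then u=14, then v=0, then (i=-1), then v=8, then (i=0), then v=16, then (i=1), then v=24, then (i=2), then v=32, then v=-208, then returns -208. Both give -208.
Across all 27 domain points the two functions coincide.
verdict: equivalent


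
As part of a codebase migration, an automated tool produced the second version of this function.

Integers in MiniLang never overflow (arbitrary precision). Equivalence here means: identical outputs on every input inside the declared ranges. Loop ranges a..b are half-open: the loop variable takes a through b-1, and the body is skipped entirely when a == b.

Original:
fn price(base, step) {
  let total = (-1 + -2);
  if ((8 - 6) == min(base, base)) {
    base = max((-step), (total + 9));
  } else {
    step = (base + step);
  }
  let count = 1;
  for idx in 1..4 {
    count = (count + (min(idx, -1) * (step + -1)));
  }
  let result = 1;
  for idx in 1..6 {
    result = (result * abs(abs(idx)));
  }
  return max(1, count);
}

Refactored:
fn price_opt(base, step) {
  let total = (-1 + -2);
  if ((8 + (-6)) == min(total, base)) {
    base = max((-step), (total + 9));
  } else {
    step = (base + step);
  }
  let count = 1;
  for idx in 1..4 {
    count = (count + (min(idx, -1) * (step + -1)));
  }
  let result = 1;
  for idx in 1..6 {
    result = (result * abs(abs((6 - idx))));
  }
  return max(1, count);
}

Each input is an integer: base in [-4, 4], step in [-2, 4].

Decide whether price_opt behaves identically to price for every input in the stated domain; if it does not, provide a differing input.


There is a counterexample at base=2, step=-2: 10 on one side, 4 on the other.
price: total=-3, then ((8 - 6) == min(base, base)) is true, then base=6, then count=1, then (idx=1), then count=4, then (idx=2), then count=7, then (idx=3), then count=10, then result=1, then (idx=1), then result=1, then (idx=2), then result=2, then (idx=3), then result=6, then (idx=4), then result=24, then (idx=5), then result=120, then returns 10
price_opt: total=-3, then ((8 + (-6)) == min(total, base)) is false, then step=0, then count=1, then (idx=1), then count=2, then (idx=2), then count=3, then (idx=3), then count=4, then result=1, then (idx=1), then result=5, then (idx=2), then result=20, then (idx=3), then result=60, then (idx=4), then result=120, then (idx=5), then result=120, then returns 4
verdict: not equivalent; witness: base=2, step=-2


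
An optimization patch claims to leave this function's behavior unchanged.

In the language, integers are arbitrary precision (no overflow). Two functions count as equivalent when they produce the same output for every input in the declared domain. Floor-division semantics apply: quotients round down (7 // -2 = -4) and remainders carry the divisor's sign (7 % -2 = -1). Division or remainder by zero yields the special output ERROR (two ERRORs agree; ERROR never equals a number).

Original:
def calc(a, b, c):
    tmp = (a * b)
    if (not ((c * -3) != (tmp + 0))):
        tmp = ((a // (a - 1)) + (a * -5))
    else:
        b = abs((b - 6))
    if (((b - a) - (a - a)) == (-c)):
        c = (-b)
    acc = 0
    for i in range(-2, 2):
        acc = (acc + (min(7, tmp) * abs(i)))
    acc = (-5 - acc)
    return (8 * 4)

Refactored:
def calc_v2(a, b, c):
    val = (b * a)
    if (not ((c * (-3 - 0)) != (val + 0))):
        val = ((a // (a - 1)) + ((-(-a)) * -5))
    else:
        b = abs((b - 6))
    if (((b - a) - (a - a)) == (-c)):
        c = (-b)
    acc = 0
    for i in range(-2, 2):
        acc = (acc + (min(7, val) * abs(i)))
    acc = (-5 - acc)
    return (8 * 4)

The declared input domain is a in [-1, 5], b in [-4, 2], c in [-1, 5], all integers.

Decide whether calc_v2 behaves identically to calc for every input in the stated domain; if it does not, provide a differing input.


Differences: arithmetic usage differs; and local variable names differ; and constant usage differs — yet all 343 inputs agree.
verdict: equivalent


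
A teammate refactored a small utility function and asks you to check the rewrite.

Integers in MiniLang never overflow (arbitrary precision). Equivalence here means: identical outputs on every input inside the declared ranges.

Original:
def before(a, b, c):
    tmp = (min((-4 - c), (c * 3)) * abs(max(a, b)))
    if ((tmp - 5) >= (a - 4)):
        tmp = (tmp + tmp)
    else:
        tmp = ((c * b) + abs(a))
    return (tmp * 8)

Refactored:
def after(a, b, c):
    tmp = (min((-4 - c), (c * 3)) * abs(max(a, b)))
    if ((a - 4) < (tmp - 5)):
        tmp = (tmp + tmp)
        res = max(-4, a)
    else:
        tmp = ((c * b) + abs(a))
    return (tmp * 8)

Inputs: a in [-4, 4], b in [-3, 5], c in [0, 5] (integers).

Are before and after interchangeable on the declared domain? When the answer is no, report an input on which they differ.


On input a=-1, b=0, c=0, before returns 0 while after returns 8.
verdict: not equivalent; witness: a=-1, b=0, c=0


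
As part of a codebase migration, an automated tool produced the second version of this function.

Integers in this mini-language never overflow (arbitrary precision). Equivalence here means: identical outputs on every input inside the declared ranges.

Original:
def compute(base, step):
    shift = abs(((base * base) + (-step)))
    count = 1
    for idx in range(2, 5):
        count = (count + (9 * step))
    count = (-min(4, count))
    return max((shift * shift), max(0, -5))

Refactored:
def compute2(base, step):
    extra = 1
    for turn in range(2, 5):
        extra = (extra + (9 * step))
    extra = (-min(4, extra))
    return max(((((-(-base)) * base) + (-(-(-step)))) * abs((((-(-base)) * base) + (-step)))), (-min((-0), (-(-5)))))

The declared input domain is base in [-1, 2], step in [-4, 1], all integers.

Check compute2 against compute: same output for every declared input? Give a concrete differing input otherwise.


Take base=0, step=1.
compute: shift becomes 1; next count becomes 1; next at idx=2:; next count becomes 10; next at idx=3:; next count becomes 19; next at idx=4:; next count becomes 28; next count becomes -4; next final value 1
compute2: extra becomes 1; next at turn=2:; next extra becomes 10; next at turn=3:; next extra becomes 19; next at turn=4:; next extra becomes 28; next extra becomes -4; next final value 0
1 and 0 differ, so these are not the same function on this domain.
verdict: not equivalent; witness: base=0, step=1


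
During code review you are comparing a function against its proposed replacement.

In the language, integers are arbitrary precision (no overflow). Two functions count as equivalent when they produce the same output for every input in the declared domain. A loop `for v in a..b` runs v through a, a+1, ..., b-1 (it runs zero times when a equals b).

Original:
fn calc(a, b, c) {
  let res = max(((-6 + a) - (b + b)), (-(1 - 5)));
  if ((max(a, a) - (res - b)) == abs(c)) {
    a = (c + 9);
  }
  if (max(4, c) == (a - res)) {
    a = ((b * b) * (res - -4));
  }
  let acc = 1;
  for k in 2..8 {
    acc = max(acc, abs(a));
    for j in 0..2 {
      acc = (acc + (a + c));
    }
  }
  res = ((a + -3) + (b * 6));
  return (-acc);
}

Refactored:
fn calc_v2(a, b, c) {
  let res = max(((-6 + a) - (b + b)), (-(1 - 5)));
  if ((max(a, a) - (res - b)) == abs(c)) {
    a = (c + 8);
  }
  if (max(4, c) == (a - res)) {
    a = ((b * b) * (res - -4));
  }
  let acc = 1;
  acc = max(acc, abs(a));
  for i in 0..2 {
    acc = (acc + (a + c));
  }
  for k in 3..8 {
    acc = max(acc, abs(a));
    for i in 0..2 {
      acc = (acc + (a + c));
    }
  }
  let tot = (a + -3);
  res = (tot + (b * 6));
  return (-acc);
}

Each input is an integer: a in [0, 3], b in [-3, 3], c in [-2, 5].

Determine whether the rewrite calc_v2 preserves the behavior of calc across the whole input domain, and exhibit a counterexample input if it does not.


Not equivalent: a=1, b=3, c=0 separates them (-117 vs -936).
calc: res becomes 4; next ((max(a, a) - (res - b)) == abs(c)) evaluates to true; next a becomes 9; next (max(4, c) == (a - res)) evaluates to false; next acc becomes 1; next at k=2:; next acc becomes 9; next at j=0:; next acc becomes 18; next at j=1:; next acc becomes 27; next at k=3:; next acc becomes 27; next at j=0:; next acc becomes 36; next at j=1:; next acc becomes 45; next at k=4:; next acc becomes 45; next at j=0:; next acc becomes 54; next at j=1:; next acc becomes 63; next at k=5:; next acc becomes 63; next at j=0:; next acc becomes 72; next at j=1:; next acc becomes 81; next at k=6:; next acc becomes 81; next at j=0:; next acc becomes 90; next at j=1:; next acc becomes 99; next at k=7:; next acc becomes 99; next at j=0:; next acc becomes 108; next at j=1:; next acc becomes 117; next res becomes 24; next final value -117
calc_v2: res becomes 4; next ((max(a, a) - (res - b)) == abs(c)) evaluates to true; next a becomes 8; next (max(4, c) == (a - res)) evaluates to true; next a becomes 72; next acc becomes 1; next acc becomes 72; next at i=0:; next acc becomes 144; next at i=1:; next acc becomes 216; next at k=3:; next acc becomes 216; next at i=0:; next acc becomes 288; next at i=1:; next acc becomes 360; next at k=4:; next acc becomes 360; next at i=0:; next acc becomes 432; next at i=1:; next acc becomes 504; next at k=5:; next acc becomes 504; next at i=0:; next acc becomes 576; next at i=1:; next acc becomes 648; next at k=6:; next acc becomes 648; next at i=0:; next acc becomes 720; next at i=1:; next acc becomes 792; next at k=7:; next acc becomes 792; next at i=0:; next acc becomes 864; next at i=1:; next acc becomes 936; next tot becomes 69; next res becomes 87; next final value -936
verdict: not equivalent; witness: a=1, b=3, c=0


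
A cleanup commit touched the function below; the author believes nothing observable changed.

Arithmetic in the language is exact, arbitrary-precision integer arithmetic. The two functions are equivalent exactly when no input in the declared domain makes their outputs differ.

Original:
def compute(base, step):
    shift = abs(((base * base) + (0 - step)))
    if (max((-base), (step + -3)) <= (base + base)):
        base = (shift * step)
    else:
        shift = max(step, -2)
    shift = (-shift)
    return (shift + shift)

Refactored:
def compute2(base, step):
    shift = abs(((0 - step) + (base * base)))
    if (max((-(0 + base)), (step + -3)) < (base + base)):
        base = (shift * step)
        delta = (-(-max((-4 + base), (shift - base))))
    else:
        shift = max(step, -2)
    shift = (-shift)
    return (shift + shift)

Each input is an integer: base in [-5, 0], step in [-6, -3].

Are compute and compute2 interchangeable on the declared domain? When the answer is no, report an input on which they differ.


Consider the input base=0, step=-6.
compute: shift = 6; (max((-base), (step + -3)) <= (base + base)) -> true; base = -36; shift = -6; return -12
compute2: shift = 6; (max((-(0 + base)), (step + -3)) < (base + base)) -> false; shift = -2; shift = 2; return 4
-12 vs 4 — the two versions disagree here.
verdict: not equivalent; witness: base=0, step=-6


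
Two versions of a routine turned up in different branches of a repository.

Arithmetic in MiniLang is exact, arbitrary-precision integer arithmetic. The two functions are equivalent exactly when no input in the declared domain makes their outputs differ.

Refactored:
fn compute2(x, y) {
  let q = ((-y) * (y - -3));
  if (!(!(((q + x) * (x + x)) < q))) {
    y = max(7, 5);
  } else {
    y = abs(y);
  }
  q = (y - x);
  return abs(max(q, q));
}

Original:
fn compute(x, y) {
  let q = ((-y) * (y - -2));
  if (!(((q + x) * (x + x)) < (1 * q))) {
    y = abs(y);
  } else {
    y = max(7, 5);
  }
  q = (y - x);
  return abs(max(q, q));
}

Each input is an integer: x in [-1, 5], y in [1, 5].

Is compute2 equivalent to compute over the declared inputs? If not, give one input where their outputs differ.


Try x=3, y=1.
compute: q := -3 | (!(((q + x) * (x + x)) < (1 * q))): true | y := 1 | q := -2 | result 2
compute2: q := -4 | (!(!(((q + x) * (x + x)) < q))): true | y := 7 | q := 4 | result 4
2 vs 4 — the two versions disagree here.
verdict: not equivalent; witness: x=3, y=1


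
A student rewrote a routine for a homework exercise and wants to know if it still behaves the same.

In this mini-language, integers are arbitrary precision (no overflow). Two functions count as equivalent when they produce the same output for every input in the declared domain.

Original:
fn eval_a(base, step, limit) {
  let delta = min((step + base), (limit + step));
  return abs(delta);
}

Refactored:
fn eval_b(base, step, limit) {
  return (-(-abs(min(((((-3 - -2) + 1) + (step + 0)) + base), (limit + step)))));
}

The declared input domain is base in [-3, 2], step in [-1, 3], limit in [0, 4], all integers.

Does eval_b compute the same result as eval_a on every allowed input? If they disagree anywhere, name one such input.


Comparing the listings, the differences include: arithmetic usage differs, plus statement counts differ, plus local variable names differ, plus constant usage differs.
As a probe, take base=0, step=1, limit=1: eval_a runs delta := 1 | result 1; eval_b runs result 1; both end at 1.
Sweeping the whole domain (150 inputs) finds no disagreement.
verdict: equivalent


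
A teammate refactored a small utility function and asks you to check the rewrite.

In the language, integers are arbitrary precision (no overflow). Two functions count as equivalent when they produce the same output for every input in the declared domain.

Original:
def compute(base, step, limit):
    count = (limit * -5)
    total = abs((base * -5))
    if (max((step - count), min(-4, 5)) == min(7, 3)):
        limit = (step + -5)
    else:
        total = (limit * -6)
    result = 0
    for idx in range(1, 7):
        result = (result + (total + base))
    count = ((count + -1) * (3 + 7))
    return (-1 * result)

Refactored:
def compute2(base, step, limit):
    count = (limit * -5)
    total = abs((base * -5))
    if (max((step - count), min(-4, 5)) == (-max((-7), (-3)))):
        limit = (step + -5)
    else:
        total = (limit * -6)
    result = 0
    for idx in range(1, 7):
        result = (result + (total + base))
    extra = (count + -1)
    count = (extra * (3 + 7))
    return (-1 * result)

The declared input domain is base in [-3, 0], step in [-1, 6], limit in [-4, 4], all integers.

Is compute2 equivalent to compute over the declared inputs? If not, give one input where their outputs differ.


Changes here: statement counts differ, plus min/max/abs usage differs, plus local variable names differ; the full 288-point sweep finds no disagreement.
verdict: equivalent


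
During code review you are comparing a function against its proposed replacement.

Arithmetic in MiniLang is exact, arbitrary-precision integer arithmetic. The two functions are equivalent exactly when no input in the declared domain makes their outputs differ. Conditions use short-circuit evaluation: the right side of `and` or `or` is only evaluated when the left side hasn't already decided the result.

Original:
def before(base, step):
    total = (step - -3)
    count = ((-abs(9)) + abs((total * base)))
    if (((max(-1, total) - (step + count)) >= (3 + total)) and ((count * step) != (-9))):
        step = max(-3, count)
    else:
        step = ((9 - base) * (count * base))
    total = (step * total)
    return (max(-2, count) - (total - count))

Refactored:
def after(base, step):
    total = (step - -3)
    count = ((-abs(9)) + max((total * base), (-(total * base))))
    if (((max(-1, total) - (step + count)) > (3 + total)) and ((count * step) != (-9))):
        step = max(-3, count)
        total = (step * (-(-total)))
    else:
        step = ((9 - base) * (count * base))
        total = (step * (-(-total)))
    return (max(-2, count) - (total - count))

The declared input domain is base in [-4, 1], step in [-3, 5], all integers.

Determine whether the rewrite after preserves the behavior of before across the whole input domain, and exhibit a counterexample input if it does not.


Not equivalent: base=-2, step=0 separates them (4 vs -203).
before: total = 3; count = -3; (((max(-1, total) - (step + count)) >= (3 + total)) and ((count * step) != (-9))) -> true; step = -3; total = -9; return 4
after: total = 3; count = -3; (((max(-1, total) - (step + count)) > (3 + total)) and ((count * step) != (-9))) -> false; step = 66; total = 198; return -203
verdict: not equivalent; witness: base=-2, step=0


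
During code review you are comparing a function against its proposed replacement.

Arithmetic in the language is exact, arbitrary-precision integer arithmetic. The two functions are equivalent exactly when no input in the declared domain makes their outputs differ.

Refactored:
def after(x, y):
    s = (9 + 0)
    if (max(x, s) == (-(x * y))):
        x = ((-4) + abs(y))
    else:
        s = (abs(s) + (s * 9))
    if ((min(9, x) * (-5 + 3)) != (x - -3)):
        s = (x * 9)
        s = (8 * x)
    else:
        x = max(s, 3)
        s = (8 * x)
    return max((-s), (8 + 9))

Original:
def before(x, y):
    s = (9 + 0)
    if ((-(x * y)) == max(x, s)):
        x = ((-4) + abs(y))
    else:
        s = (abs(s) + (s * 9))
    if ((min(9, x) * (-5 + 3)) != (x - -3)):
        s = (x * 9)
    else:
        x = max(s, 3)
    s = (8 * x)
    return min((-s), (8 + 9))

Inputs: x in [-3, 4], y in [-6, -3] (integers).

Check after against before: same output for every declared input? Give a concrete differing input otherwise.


Run the pair on x=-3, y=-6.
before: s = 9; ((-(x * y)) == max(x, s)) -> false; s = 90; ((min(9, x) * (-5 + 3)) != (x - -3)) -> true; s = -27; s = -24; return 17
after: s = 9; (max(x, s) == (-(x * y))) -> false; s = 90; ((min(9, x) * (-5 + 3)) != (x - -3)) -> true; s = -27; s = -24; return 24
17 != 24, so the rewrite changes behavior.
verdict: not equivalent; witness: x=-3, y=-6


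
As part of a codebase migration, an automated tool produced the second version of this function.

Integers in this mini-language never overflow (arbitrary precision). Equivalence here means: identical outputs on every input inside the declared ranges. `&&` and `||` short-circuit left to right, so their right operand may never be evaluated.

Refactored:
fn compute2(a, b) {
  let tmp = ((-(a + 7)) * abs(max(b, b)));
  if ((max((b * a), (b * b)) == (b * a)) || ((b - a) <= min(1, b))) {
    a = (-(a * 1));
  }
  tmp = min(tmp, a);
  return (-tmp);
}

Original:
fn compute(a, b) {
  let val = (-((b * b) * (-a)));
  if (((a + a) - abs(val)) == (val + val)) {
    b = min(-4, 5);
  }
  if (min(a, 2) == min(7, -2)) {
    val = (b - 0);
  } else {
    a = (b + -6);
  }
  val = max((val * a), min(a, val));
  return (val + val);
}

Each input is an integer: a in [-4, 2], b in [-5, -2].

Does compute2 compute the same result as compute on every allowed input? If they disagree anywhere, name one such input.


Run the pair on a=-4, b=-5.
compute: val=-100, then (((a + a) - abs(val)) == (val + val)) is false, then (min(a, 2) == min(7, -2)) is false, then a=-11, then val=1100, then returns 2200
compute2: tmp=-15, then ((max((b * a), (b * b)) == (b * a)) || ((b - a) <= min(1, b))) is false, then tmp=-15, then returns 15
2200 != 15, so the rewrite changes behavior.
verdict: not equivalent; witness: a=-4, b=-5


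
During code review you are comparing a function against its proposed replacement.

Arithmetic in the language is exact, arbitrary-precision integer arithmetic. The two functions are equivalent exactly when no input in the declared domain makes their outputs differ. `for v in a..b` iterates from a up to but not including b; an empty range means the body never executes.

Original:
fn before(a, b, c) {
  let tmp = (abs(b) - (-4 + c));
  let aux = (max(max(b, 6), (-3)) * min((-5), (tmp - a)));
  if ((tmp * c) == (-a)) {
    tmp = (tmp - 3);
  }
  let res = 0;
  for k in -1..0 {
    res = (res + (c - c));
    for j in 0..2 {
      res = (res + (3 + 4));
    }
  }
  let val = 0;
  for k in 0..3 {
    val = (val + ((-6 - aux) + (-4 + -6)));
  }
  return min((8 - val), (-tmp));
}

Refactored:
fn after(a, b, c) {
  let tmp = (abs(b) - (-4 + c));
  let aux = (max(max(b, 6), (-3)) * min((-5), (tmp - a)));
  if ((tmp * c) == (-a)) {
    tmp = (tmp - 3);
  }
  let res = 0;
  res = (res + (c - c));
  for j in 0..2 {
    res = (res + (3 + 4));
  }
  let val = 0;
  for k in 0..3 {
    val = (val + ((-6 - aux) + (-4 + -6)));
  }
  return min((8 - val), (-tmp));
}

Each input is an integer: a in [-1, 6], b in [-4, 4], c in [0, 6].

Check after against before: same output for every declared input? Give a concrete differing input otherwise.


Although loop structure differs; also statement counts differ, 504/504 inputs agree.
verdict: equivalent


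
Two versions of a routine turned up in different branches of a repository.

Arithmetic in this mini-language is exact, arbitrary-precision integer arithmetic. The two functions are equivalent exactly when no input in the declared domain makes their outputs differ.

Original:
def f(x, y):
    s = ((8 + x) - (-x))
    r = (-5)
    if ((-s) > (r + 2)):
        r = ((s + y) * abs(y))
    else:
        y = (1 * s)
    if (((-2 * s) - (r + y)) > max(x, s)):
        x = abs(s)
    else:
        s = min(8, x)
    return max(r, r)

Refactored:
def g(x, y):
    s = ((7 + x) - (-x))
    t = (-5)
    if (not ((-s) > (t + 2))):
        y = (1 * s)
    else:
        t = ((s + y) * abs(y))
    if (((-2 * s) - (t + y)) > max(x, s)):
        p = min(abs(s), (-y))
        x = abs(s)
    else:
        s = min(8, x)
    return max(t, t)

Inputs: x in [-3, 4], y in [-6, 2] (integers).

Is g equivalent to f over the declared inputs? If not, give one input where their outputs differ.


Take x=-3, y=-6.
f: s := 2 | r := -5 | ((-s) > (r + 2)): true | r := -24 | (((-2 * s) - (r + y)) > max(x, s)): true | x := 2 | result -24
g: s := 1 | t := -5 | (not ((-s) > (t + 2))): false | t := -30 | (((-2 * s) - (t + y)) > max(x, s)): true | p := 1 | x := 1 | result -30
-24 vs -30 — the two versions disagree here.
verdict: not equivalent; witness: x=-3, y=-6


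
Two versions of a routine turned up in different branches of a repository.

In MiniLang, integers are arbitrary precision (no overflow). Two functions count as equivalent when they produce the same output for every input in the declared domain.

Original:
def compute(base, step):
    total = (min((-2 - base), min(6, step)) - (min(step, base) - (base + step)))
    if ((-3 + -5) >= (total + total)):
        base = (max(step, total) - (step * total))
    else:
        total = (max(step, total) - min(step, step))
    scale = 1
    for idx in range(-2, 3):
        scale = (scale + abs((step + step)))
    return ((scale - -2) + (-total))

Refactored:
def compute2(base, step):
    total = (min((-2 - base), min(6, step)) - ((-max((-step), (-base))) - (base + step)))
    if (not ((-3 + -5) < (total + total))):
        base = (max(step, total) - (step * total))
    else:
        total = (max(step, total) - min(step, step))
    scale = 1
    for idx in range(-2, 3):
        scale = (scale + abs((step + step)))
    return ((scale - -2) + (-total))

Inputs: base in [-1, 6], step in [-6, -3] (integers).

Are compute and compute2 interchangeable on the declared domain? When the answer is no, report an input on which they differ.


Equivalent — the differences include comparison usage differs, and min/max/abs usage differs, and boolean connective usage differs, yet no declared input distinguishes the two.
Spot check at base=-1, step=-4 — compute: total=-5, then ((-3 + -5) >= (total + total)) is true, then base=-24, then scale=1, then (idx=-2), then scale=9, then (idx=-1), then scale=17, then (idx=0), then scale=25, then (idx=1), then scale=33, then (idx=2), then scale=41, then returns 48. compute2: total=-5, then (not ((-3 + -5) < (total + total))) is true, then base=-24, then scale=1, then (idx=-2), then scale=9, then (idx=-1), then scale=17, then (idx=0), then scale=25, then (idx=1), then scale=33, then (idx=2), then scale=41, then returns 48. Both give 48.
Every one of the 32 inputs gives matching results.
verdict: equivalent
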